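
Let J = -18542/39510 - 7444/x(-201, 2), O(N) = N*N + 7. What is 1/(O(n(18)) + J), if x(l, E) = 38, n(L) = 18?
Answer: 375345/50534936 ≈ 0.0074274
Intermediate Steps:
O(N) = 7 + N² (O(N) = N² + 7 = 7 + N²)
J = -73704259/375345 (J = -18542/39510 - 7444/38 = -18542*1/39510 - 7444*1/38 = -9271/19755 - 3722/19 = -73704259/375345 ≈ -196.36)
1/(O(n(18)) + J) = 1/((7 + 18²) - 73704259/375345) = 1/((7 + 324) - 73704259/375345) = 1/(331 - 73704259/375345) = 1/(50534936/375345) = 375345/50534936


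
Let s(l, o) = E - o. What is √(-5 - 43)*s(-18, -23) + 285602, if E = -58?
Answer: 285602 - 140*I*√3 ≈ 2.856e+5 - 242.49*I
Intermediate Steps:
s(l, o) = -58 - o
√(-5 - 43)*s(-18, -23) + 285602 = √(-5 - 43)*(-58 - 1*(-23)) + 285602 = √(-48)*(-58 + 23) + 285602 = (4*I*√3)*(-35) + 285602 = -140*I*√3 + 285602 = 285602 - 140*I*√3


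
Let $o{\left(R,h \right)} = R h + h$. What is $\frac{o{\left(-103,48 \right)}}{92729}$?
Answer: $- \frac{4896}{92729} \approx -0.052799$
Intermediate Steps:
$o{\left(R,h \right)} = h + R h$
$\frac{o{\left(-103,48 \right)}}{92729} = \frac{48 \left(1 - 103\right)}{92729} = 48 \left(-102\right) \frac{1}{92729} = \left(-4896\right) \frac{1}{92729} = - \frac{4896}{92729}$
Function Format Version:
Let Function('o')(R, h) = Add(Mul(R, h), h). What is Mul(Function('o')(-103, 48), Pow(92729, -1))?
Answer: Rational(-4896, 92729) ≈ -0.052799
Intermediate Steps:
Function('o')(R, h) = Add(h, Mul(R, h))
Mul(Function('o')(-103, 48), Pow(92729, -1)) = Mul(Mul(48, Add(1, -103)), Pow(92729, -1)) = Mul(Mul(48, -102), Rational(1, 92729)) = Mul(-4896, Rational(1, 92729)) = Rational(-4896, 92729)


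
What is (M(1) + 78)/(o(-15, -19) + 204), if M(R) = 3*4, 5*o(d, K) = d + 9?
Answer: 75/169 ≈ 0.44379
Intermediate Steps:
o(d, K) = 9/5 + d/5 (o(d, K) = (d + 9)/5 = (9 + d)/5 = 9/5 + d/5)
M(R) = 12
(M(1) + 78)/(o(-15, -19) + 204) = (12 + 78)/((9/5 + (⅕)*(-15)) + 204) = 90/((9/5 - 3) + 204) = 90/(-6/5 + 204) = 90/(1014/5) = 90*(5/1014) = 75/169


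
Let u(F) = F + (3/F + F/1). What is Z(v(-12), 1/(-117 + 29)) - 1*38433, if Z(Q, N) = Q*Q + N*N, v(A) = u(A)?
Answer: -293071195/7744 ≈ -37845.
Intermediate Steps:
u(F) = 2*F + 3/F (u(F) = F + (3/F + F*1) = F + (3/F + F) = F + (F + 3/F) = 2*F + 3/F)
v(A) = 2*A + 3/A
Z(Q, N) = N² + Q² (Z(Q, N) = Q² + N² = N² + Q²)
Z(v(-12), 1/(-117 + 29)) - 1*38433 = ((1/(-117 + 29))² + (2*(-12) + 3/(-12))²) - 1*38433 = ((1/(-88))² + (-24 + 3*(-1/12))²) - 38433 = ((-1/88)² + (-24 - ¼)²) - 38433 = (1/7744 + (-97/4)²) - 38433 = (1/7744 + 9409/16) - 38433 = 4553957/7744 - 38433 = -293071195/7744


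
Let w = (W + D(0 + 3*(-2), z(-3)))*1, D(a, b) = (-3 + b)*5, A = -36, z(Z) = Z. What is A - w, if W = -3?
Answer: -3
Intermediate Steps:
D(a, b) = -15 + 5*b
w = -33 (w = (-3 + (-15 + 5*(-3)))*1 = (-3 + (-15 - 15))*1 = (-3 - 30)*1 = -33*1 = -33)
A - w = -36 - 1*(-33) = -36 + 33 = -3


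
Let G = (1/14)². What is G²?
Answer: 1/38416 ≈ 2.6031e-5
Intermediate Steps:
G = 1/196 (G = (1/14)² = 1/196 ≈ 0.0051020)
G² = (1/196)² = 1/38416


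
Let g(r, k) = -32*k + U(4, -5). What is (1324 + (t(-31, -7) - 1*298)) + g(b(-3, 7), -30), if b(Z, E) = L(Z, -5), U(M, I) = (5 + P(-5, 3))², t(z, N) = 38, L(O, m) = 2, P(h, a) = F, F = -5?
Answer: 2024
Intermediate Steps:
P(h, a) = -5
U(M, I) = 0 (U(M, I) = (5 - 5)² = 0² = 0)
b(Z, E) = 2
g(r, k) = -32*k (g(r, k) = -32*k + 0 = -32*k)
(1324 + (t(-31, -7) - 1*298)) + g(b(-3, 7), -30) = (1324 + (38 - 1*298)) - 32*(-30) = (1324 + (38 - 298)) + 960 = (1324 - 260) + 960 = 1064 + 960 = 2024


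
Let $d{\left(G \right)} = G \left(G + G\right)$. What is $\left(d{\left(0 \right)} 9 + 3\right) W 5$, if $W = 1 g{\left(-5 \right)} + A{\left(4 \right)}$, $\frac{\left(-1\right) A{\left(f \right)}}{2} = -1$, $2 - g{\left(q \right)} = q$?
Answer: $135$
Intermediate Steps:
$g{\left(q \right)} = 2 - q$
$A{\left(f \right)} = 2$ ($A{\left(f \right)} = \left(-2\right) \left(-1\right) = 2$)
$W = 9$ ($W = 1 \left(2 - -5\right) + 2 = 1 \left(2 + 5\right) + 2 = 1 \cdot 7 + 2 = 7 + 2 = 9$)
$d{\left(G \right)} = 2 G^{2}$ ($d{\left(G \right)} = G 2 G = 2 G^{2}$)
$\left(d{\left(0 \right)} 9 + 3\right) W 5 = \left(2 \cdot 0^{2} \cdot 9 + 3\right) 9 \cdot 5 = \left(2 \cdot 0 \cdot 9 + 3\right) 45 = \left(0 \cdot 9 + 3\right) 45 = \left(0 + 3\right) 45 = 3 \cdot 45 = 135$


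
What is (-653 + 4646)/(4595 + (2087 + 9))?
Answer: 3993/6691 ≈ 0.59677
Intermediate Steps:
(-653 + 4646)/(4595 + (2087 + 9)) = 3993/(4595 + 2096) = 3993/6691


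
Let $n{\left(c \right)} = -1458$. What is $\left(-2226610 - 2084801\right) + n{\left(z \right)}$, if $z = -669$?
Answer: $-4312869$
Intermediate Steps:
$\left(-2226610 - 2084801\right) + n{\left(z \right)} = \left(-2226610 - 2084801\right) - 1458 = -4311411 - 1458 = -4312869$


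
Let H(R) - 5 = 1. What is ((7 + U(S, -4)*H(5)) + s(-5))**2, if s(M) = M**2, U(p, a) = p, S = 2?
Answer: 1936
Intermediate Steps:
H(R) = 6 (H(R) = 5 + 1 = 6)
((7 + U(S, -4)*H(5)) + s(-5))**2 = ((7 + 2*6) + (-5)**2)**2 = ((7 + 12) + 25)**2 = (19 + 25)**2 = 44**2 = 1936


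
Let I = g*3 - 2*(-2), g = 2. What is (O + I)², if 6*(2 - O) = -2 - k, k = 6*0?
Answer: 1369/9 ≈ 152.11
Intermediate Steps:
k = 0
I = 10 (I = 2*3 - 2*(-2) = 6 + 4 = 10)
O = 7/3 (O = 2 - (-2 - 1*0)/6 = 2 - (-2 + 0)/6 = 2 - ⅙*(-2) = 2 + ⅓ = 7/3 ≈ 2.3333)
(O + I)² = (7/3 + 10)² = (37/3)² = 1369/9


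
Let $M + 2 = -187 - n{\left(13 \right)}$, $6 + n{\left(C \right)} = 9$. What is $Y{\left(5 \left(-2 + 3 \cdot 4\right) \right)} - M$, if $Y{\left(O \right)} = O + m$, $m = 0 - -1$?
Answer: $243$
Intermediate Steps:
$n{\left(C \right)} = 3$ ($n{\left(C \right)} = -6 + 9 = 3$)
$M = -192$ ($M = -2 - 190 = -192$)
$m = 1$ ($m = 0 + 1 = 1$)
$Y{\left(O \right)} = 1 + O$ ($Y{\left(O \right)} = O + 1 = 1 + O$)
$Y{\left(5 \left(-2 + 3 \cdot 4\right) \right)} - M = \left(1 + 5 \left(-2 + 3 \cdot 4\right)\right) - -192 = \left(1 + 5 \left(-2 + 12\right)\right) + 192 = \left(1 + 5 \cdot 10\right) + 192 = \left(1 + 50\right) + 192 = 51 + 192 = 243$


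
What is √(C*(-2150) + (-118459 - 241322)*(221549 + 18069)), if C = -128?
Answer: I*√86209728458 ≈ 2.9362e+5*I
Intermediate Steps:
√(C*(-2150) + (-118459 - 241322)*(221549 + 18069)) = √(-128*(-2150) + (-118459 - 241322)*(221549 + 18069)) = √(275200 - 359781*239618) = √(275200 - 86210003658) = √(-86209728458) = I*√86209728458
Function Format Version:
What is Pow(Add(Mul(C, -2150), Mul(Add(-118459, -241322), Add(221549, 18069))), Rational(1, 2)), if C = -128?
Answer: Mul(I, Pow(86209728458, Rational(1, 2))) ≈ Mul(2.9362e+5, I)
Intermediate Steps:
Pow(Add(Mul(C, -2150), Mul(Add(-118459, -241322), Add(221549, 18069))), Rational(1, 2)) = Pow(Add(Mul(-128, -2150), Mul(Add(-118459, -241322), Add(221549, 18069))), Rational(1, 2)) = Pow(Add(275200, Mul(-359781, 239618)), Rational(1, 2)) = Pow(Add(275200, -86210003658), Rational(1, 2)) = Pow(-86209728458, Rational(1, 2)) = Mul(I, Pow(86209728458, Rational(1, 2)))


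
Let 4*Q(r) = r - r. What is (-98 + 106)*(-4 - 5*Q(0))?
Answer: -32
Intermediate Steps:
Q(r) = 0 (Q(r) = (r - r)/4 = (¼)*0 = 0)
(-98 + 106)*(-4 - 5*Q(0)) = (-98 + 106)*(-4 - 5*0) = 8*(-4 + 0) = 8*(-4) = -32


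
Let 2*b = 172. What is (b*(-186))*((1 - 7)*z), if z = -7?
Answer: -671832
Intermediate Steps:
b = 86 (b = (½)*172 = 86)
(b*(-186))*((1 - 7)*z) = (86*(-186))*((1 - 7)*(-7)) = -(-95976)*(-7) = -15996*42 = -671832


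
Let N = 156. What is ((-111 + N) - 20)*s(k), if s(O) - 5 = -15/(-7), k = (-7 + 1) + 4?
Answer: 1250/7 ≈ 178.57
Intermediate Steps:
k = -2 (k = -6 + 4 = -2)
s(O) = 50/7 (s(O) = 5 - 15/(-7) = 5 - 15*(-1/7) = 5 + 15/7 = 50/7)
((-111 + N) - 20)*s(k) = ((-111 + 156) - 20)*(50/7) = (45 - 20)*(50/7) = 25*(50/7) = 1250/7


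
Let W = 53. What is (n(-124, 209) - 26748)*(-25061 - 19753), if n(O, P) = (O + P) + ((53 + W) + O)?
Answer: 1195682334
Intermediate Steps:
n(O, P) = 106 + P + 2*O (n(O, P) = (O + P) + ((53 + 53) + O) = (O + P) + (106 + O) = 106 + P + 2*O)
(n(-124, 209) - 26748)*(-25061 - 19753) = ((106 + 209 + 2*(-124)) - 26748)*(-25061 - 19753) = ((106 + 209 - 248) - 26748)*(-44814) = (67 - 26748)*(-44814) = -26681*(-44814) = 1195682334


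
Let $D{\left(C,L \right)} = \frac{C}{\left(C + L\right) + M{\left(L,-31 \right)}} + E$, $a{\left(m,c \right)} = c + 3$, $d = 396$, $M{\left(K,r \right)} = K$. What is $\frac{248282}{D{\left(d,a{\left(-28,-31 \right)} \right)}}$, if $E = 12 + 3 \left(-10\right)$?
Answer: $- \frac{21103970}{1431} \approx -14748.0$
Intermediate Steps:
$E = -18$ ($E = 12 - 30 = -18$)
$a{\left(m,c \right)} = 3 + c$
$D{\left(C,L \right)} = -18 + \frac{C}{C + 2 L}$ ($D{\left(C,L \right)} = \frac{C}{\left(C + L\right) + L} - 18 = \frac{C}{C + 2 L} - 18 = -18 + \frac{C}{C + 2 L}$)
$\frac{248282}{D{\left(d,a{\left(-28,-31 \right)} \right)}} = \frac{248282}{\frac{1}{396 + 2 \left(3 - 31\right)} \left(- 36 \left(3 - 31\right) - 6732\right)} = \frac{248282}{\frac{1}{396 + 2 \left(-28\right)} \left(\left(-36\right) \left(-28\right) - 6732\right)} = \frac{248282}{\frac{1}{396 - 56} \left(1008 - 6732\right)} = \frac{248282}{\frac{1}{340} \left(-5724\right)} = \frac{248282}{- \frac{1431}{85}} = 248282 \left(- \frac{85}{1431}\right) = - \frac{21103970}{1431}$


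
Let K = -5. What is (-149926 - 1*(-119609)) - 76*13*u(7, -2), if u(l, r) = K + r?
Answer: -23401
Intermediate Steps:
u(l, r) = -5 + r
(-149926 - 1*(-119609)) - 76*13*u(7, -2) = (-149926 - 1*(-119609)) - 76*13*(-5 - 2) = (-149926 + 119609) - 988*(-7) = -30317 - 1*(-6916) = -30317 + 6916 = -23401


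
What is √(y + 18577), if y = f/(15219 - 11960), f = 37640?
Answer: √197430490497/3259 ≈ 136.34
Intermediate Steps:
y = 37640/3259 (y = 37640/(15219 - 11960) = 37640/3259 ≈ 11.550)
√(y + 18577) = √(37640/3259 + 18577) = √(60580083/3259) = √197430490497/3259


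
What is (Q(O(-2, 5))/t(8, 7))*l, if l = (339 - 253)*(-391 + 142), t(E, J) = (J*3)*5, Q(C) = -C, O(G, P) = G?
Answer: -14276/35 ≈ -407.89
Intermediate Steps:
t(E, J) = 15*J (t(E, J) = (3*J)*5 = 15*J)
l = -21414 (l = 86*(-249) = -21414)
(Q(O(-2, 5))/t(8, 7))*l = ((-1*(-2))/((15*7)))*(-21414) = (2/105)*(-21414) = -14276/35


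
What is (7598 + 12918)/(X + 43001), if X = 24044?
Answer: 892/2915 ≈ 0.30600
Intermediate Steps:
(7598 + 12918)/(X + 43001) = (7598 + 12918)/(24044 + 43001) = 20516/67045 = 20516*(1/67045) = 892/2915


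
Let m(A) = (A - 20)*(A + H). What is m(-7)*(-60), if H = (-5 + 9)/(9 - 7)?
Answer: -8100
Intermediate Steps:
H = 2 (H = 4/2 = 4*(½) = 2)
m(A) = (-20 + A)*(2 + A) (m(A) = (A - 20)*(A + 2) = (-20 + A)*(2 + A))
m(-7)*(-60) = (-40 + (-7)² - 18*(-7))*(-60) = (-40 + 49 + 126)*(-60) = 135*(-60) = -8100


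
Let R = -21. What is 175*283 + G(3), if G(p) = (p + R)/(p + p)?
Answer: 49522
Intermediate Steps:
G(p) = (-21 + p)/(2*p) (G(p) = (p - 21)/(p + p) = (-21 + p)/((2*p)) = (-21 + p)*(1/(2*p)) = (-21 + p)/(2*p))
175*283 + G(3) = 175*283 + (½)*(-21 + 3)/3 = 49525 + (½)*(⅓)*(-18) = 49525 - 3 = 49522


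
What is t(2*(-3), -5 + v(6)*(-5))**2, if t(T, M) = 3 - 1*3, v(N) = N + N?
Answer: 0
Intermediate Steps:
v(N) = 2*N
t(T, M) = 0 (t(T, M) = 3 - 3 = 0)
t(2*(-3), -5 + v(6)*(-5))**2 = 0**2 = 0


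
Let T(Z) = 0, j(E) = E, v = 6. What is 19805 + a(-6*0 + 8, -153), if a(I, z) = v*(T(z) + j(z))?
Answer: 18887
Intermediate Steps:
a(I, z) = 6*z (a(I, z) = 6*(0 + z) = 6*z)
19805 + a(-6*0 + 8, -153) = 19805 + 6*(-153) = 19805 - 918 = 18887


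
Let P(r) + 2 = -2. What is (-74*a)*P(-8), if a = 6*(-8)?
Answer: -14208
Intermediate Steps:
a = -48
P(r) = -4 (P(r) = -2 - 2 = -4)
(-74*a)*P(-8) = -74*(-48)*(-4) = 3552*(-4) = -14208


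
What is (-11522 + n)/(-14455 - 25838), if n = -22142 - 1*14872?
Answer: 48536/40293 ≈ 1.2046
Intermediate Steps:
n = -37014 (n = -22142 - 14872 = -37014)
(-11522 + n)/(-14455 - 25838) = (-11522 - 37014)/(-14455 - 25838) = -48536/(-40293) = -48536*(-1/40293) = 48536/40293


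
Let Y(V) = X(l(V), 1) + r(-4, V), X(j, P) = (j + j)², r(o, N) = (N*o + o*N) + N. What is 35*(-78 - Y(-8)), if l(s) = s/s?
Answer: -4830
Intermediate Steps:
r(o, N) = N + 2*N*o (r(o, N) = (N*o + N*o) + N = 2*N*o + N = N + 2*N*o)
l(s) = 1
X(j, P) = 4*j² (X(j, P) = (2*j)² = 4*j²)
Y(V) = 4 - 7*V (Y(V) = 4*1² + V*(1 + 2*(-4)) = 4*1 + V*(1 - 8) = 4 + V*(-7) = 4 - 7*V)
35*(-78 - Y(-8)) = 35*(-78 - (4 - 7*(-8))) = 35*(-78 - (4 + 56)) = 35*(-78 - 1*60) = 35*(-78 - 60) = 35*(-138) = -4830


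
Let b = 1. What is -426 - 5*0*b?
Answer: -426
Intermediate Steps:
-426 - 5*0*b = -426 - 5*0 = -426 - 0 = -426 - 1*0 = -426 + 0 = -426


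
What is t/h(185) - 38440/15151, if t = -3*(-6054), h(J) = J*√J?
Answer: -38440/15151 + 18162*√185/34225 ≈ 4.6807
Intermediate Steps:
h(J) = J^(3/2)
t = 18162
t/h(185) - 38440/15151 = 18162/(185^(3/2)) - 38440/15151 = 18162/((185*√185)) - 38440*1/15151 = 18162*(√185/34225) - 38440/15151 = 18162*√185/34225 - 38440/15151 = -38440/15151 + 18162*√185/34225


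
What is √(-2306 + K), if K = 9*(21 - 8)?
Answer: I*√2189 ≈ 46.787*I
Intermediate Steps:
K = 117 (K = 9*13 = 117)
√(-2306 + K) = √(-2306 + 117) = √(-2189) = I*√2189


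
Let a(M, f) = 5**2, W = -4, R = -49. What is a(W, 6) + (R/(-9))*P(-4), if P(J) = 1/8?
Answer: 1849/72 ≈ 25.681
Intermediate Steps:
P(J) = 1/8
a(M, f) = 25
a(W, 6) + (R/(-9))*P(-4) = 25 - 49/(-9)*(1/8) = 25 - 49*(-1/9)*(1/8) = 25 + (49/9)*(1/8) = 25 + 49/72 = 1849/72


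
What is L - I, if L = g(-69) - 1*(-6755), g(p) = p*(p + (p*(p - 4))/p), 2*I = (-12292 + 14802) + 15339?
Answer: 15257/2 ≈ 7628.5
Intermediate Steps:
I = 17849/2 (I = ((-12292 + 14802) + 15339)/2 = (2510 + 15339)/2 = (1/2)*17849 = 17849/2 ≈ 8924.5)
g(p) = p*(-4 + 2*p) (g(p) = p*(p + (p*(-4 + p))/p) = p*(p + (-4 + p)) = p*(-4 + 2*p))
L = 16553 (L = 2*(-69)*(-2 - 69) - 1*(-6755) = 2*(-69)*(-71) + 6755 = 9798 + 6755 = 16553)
L - I = 16553 - 1*17849/2 = 16553 - 17849/2 = 15257/2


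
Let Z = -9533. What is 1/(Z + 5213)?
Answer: -1/4320 ≈ -0.00023148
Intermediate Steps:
1/(Z + 5213) = 1/(-9533 + 5213) = 1/(-4320) = -1/4320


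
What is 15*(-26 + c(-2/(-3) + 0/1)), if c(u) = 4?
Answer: -330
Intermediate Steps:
15*(-26 + c(-2/(-3) + 0/1)) = 15*(-26 + 4) = 15*(-22) = -330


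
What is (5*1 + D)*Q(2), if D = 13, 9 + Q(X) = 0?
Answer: -162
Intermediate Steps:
Q(X) = -9 (Q(X) = -9 + 0 = -9)
(5*1 + D)*Q(2) = (5*1 + 13)*(-9) = (5 + 13)*(-9) = 18*(-9) = -162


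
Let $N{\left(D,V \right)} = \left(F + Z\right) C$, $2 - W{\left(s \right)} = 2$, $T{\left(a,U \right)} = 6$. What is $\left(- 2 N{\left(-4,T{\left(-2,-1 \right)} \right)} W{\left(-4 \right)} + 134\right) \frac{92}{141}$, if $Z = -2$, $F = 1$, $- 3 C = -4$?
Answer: $\frac{12328}{141} \approx 87.433$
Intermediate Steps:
$C = \frac{4}{3}$ ($C = \left(- \frac{1}{3}\right) \left(-4\right) = \frac{4}{3} \approx 1.3333$)
$W{\left(s \right)} = 0$ ($W{\left(s \right)} = 2 - 2 = 0$)
$N{\left(D,V \right)} = - \frac{4}{3}$ ($N{\left(D,V \right)} = \left(1 - 2\right) \frac{4}{3} = \left(-1\right) \frac{4}{3} = - \frac{4}{3}$)
$\left(- 2 N{\left(-4,T{\left(-2,-1 \right)} \right)} W{\left(-4 \right)} + 134\right) \frac{92}{141} = \left(\left(-2\right) \left(- \frac{4}{3}\right) 0 + 134\right) \frac{92}{141} = \left(\frac{8}{3} \cdot 0 + 134\right) 92 \cdot \frac{1}{141} = \left(0 + 134\right) \frac{92}{141} = 134 \cdot \frac{92}{141} = \frac{12328}{141}$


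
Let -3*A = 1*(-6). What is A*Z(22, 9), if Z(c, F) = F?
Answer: 18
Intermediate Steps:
A = 2 (A = -(-6)/3 = -⅓*(-6) = 2)
A*Z(22, 9) = 2*9 = 18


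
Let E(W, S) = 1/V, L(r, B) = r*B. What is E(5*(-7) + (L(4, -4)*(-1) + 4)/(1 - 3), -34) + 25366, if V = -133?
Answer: 3373677/133 ≈ 25366.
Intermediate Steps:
L(r, B) = B*r
E(W, S) = -1/133 (E(W, S) = 1/(-133) = -1/133)
E(5*(-7) + (L(4, -4)*(-1) + 4)/(1 - 3), -34) + 25366 = -1/133 + 25366 = 3373677/133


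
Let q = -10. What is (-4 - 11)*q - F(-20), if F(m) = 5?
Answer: 145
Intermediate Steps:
(-4 - 11)*q - F(-20) = (-4 - 11)*(-10) - 1*5 = -15*(-10) - 5 = 150 - 5 = 145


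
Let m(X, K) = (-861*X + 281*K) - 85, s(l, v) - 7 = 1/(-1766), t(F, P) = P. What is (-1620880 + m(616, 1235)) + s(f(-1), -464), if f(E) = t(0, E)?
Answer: -3186392035/1766 ≈ -1.8043e+6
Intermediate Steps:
f(E) = E
s(l, v) = 12361/1766 (s(l, v) = 7 + 1/(-1766) = 7 - 1/1766 = 12361/1766)
m(X, K) = -85 - 861*X + 281*K
(-1620880 + m(616, 1235)) + s(f(-1), -464) = (-1620880 + (-85 - 861*616 + 281*1235)) + 12361/1766 = (-1620880 + (-85 - 530376 + 347035)) + 12361/1766 = (-1620880 - 183426) + 12361/1766 = -1804306 + 12361/1766 = -3186392035/1766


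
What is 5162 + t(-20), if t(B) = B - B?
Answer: 5162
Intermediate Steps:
t(B) = 0
5162 + t(-20) = 5162 + 0 = 5162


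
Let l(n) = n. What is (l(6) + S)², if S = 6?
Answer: 144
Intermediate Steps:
(l(6) + S)² = (6 + 6)² = 12² = 144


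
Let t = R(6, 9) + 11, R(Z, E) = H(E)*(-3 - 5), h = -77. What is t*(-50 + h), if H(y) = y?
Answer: 7747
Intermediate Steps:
R(Z, E) = -8*E (R(Z, E) = E*(-3 - 5) = E*(-8) = -8*E)
t = -61 (t = -8*9 + 11 = -72 + 11 = -61)
t*(-50 + h) = -61*(-50 - 77) = -61*(-127) = 7747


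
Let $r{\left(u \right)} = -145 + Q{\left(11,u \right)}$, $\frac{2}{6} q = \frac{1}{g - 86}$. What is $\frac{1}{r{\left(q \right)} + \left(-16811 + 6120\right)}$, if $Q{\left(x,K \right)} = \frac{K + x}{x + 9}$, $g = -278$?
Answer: $- \frac{7280}{78882079} \approx -9.229 \cdot 10^{-5}$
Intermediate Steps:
$Q{\left(x,K \right)} = \frac{K + x}{9 + x}$
$q = - \frac{3}{364}$ ($q = \frac{3}{-278 - 86} = \frac{3}{-364} = 3 \left(- \frac{1}{364}\right) = - \frac{3}{364} \approx -0.0082418$)
$r{\left(u \right)} = - \frac{2889}{20} + \frac{u}{20}$ ($r{\left(u \right)} = -145 + \frac{u + 11}{9 + 11} = -145 + \frac{11 + u}{20} = -145 + \left(\frac{11}{20} + \frac{u}{20}\right) = - \frac{2889}{20} + \frac{u}{20}$)
$\frac{1}{r{\left(q \right)} + \left(-16811 + 6120\right)} = \frac{1}{\left(- \frac{2889}{20} + \frac{1}{20} \left(- \frac{3}{364}\right)\right) + \left(-16811 + 6120\right)} = \frac{1}{\left(- \frac{2889}{20} - \frac{3}{7280}\right) - 10691} = \frac{1}{- \frac{1051599}{7280} - 10691} = \frac{1}{- \frac{78882079}{7280}} = - \frac{7280}{78882079}$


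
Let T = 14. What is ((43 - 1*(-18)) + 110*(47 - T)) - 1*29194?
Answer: -25503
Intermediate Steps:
((43 - 1*(-18)) + 110*(47 - T)) - 1*29194 = ((43 - 1*(-18)) + 110*(47 - 1*14)) - 1*29194 = ((43 + 18) + 110*(47 - 14)) - 29194 = (61 + 110*33) - 29194 = (61 + 3630) - 29194 = 3691 - 29194 = -25503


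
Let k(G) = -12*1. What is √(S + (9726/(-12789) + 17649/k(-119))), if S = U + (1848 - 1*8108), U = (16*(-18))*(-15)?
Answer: I*√5061057699/1218 ≈ 58.408*I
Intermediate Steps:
k(G) = -12
U = 4320 (U = -288*(-15) = 4320)
S = -1940 (S = 4320 + (1848 - 1*8108) = 4320 + (1848 - 8108) = 4320 - 6260 = -1940)
√(S + (9726/(-12789) + 17649/k(-119))) = √(-1940 + (9726/(-12789) + 17649/(-12))) = √(-1940 + (9726*(-1/12789) + 17649*(-1/12))) = √(-1940 + (-3242/4263 - 5883/4)) = √(-1940 - 25092197/17052) = √(-58173077/17052) = I*√5061057699/1218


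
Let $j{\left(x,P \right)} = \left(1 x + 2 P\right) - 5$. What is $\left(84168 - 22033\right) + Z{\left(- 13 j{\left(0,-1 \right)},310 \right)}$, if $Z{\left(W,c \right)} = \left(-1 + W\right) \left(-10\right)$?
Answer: $61235$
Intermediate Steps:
$j{\left(x,P \right)} = -5 + x + 2 P$ ($j{\left(x,P \right)} = \left(x + 2 P\right) - 5 = -5 + x + 2 P$)
$Z{\left(W,c \right)} = 10 - 10 W$
$\left(84168 - 22033\right) + Z{\left(- 13 j{\left(0,-1 \right)},310 \right)} = \left(84168 - 22033\right) + \left(10 - 10 \left(- 13 \left(-5 + 0 + 2 \left(-1\right)\right)\right)\right) = 62135 + \left(10 - 10 \left(- 13 \left(-5 + 0 - 2\right)\right)\right) = 62135 + \left(10 - 10 \left(\left(-13\right) \left(-7\right)\right)\right) = 62135 + \left(10 - 910\right) = 62135 - 900 = 61235$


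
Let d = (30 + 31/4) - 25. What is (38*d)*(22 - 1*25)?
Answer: -2907/2 ≈ -1453.5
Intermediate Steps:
d = 51/4 (d = (30 + 31*(1/4)) - 25 = (30 + 31/4) - 25 = 151/4 - 25 = 51/4 ≈ 12.750)
(38*d)*(22 - 1*25) = (38*(51/4))*(22 - 1*25) = 969*(22 - 25)/2 = (969/2)*(-3) = -2907/2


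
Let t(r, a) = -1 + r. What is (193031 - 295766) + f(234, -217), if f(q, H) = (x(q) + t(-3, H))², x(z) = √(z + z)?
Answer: -102251 - 48*√13 ≈ -1.0242e+5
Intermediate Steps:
x(z) = √2*√z (x(z) = √(2*z) = √2*√z)
f(q, H) = (-4 + √2*√q)² (f(q, H) = (√2*√q + (-1 - 3))² = (√2*√q - 4)² = (-4 + √2*√q)²)
(193031 - 295766) + f(234, -217) = (193031 - 295766) + (-4 + √2*√234)² = -102735 + (-4 + √2*(3*√26))² = -102735 + (-4 + 6*√13)²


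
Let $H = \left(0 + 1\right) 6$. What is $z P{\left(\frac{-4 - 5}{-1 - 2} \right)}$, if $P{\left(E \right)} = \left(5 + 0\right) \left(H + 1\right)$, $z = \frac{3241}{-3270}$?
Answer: $- \frac{22687}{654} \approx -34.69$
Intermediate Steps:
$H = 6$ ($H = 1 \cdot 6 = 6$)
$z = - \frac{3241}{3270}$ ($z = 3241 \left(- \frac{1}{3270}\right) = - \frac{3241}{3270} \approx -0.99113$)
$P{\left(E \right)} = 35$ ($P{\left(E \right)} = \left(5 + 0\right) \left(6 + 1\right) = 5 \cdot 7 = 35$)
$z P{\left(\frac{-4 - 5}{-1 - 2} \right)} = \left(- \frac{3241}{3270}\right) 35 = - \frac{22687}{654}$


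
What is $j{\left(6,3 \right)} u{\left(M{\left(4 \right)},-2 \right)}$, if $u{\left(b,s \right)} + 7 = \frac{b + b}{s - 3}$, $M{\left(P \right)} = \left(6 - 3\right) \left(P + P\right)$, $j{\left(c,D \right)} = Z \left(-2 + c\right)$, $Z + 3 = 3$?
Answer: $0$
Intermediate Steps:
$Z = 0$ ($Z = -3 + 3 = 0$)
$j{\left(c,D \right)} = 0$ ($j{\left(c,D \right)} = 0 \left(-2 + c\right) = 0$)
$M{\left(P \right)} = 6 P$ ($M{\left(P \right)} = 3 \cdot 2 P = 6 P$)
$u{\left(b,s \right)} = -7 + \frac{2 b}{-3 + s}$ ($u{\left(b,s \right)} = -7 + \frac{b + b}{s - 3} = -7 + \frac{2 b}{-3 + s}$)
$j{\left(6,3 \right)} u{\left(M{\left(4 \right)},-2 \right)} = 0 \frac{21 - -14 + 2 \cdot 6 \cdot 4}{-3 - 2} = 0 \frac{21 + 14 + 2 \cdot 24}{-5} = 0 \left(- \frac{21 + 14 + 48}{5}\right) = 0 \left(\left(- \frac{1}{5}\right) 83\right) = 0 \left(- \frac{83}{5}\right) = 0$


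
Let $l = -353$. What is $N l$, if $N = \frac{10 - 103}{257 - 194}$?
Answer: $\frac{10943}{21} \approx 521.1$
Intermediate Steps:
$N = - \frac{31}{21}$ ($N = - \frac{93}{63} = \left(-93\right) \frac{1}{63} = - \frac{31}{21} \approx -1.4762$)
$N l = \left(- \frac{31}{21}\right) \left(-353\right) = \frac{10943}{21}$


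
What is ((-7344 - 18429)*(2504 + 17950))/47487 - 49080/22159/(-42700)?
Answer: -755748546011604/68078320135 ≈ -11101.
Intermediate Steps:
((-7344 - 18429)*(2504 + 17950))/47487 - 49080/22159/(-42700) = -25773*20454*(1/47487) - 49080*1/22159*(-1/42700) = -527160942*1/47487 - 49080/22159*(-1/42700) = -15974574/1439 + 2454/47309465 = -755748546011604/68078320135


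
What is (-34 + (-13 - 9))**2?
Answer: 3136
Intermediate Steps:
(-34 + (-13 - 9))**2 = (-34 - 22)**2 = (-56)**2 = 3136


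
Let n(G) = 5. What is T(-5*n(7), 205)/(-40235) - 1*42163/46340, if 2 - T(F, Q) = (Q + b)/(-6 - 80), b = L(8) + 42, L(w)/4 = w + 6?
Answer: -14591484573/16034613140 ≈ -0.91000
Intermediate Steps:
L(w) = 24 + 4*w (L(w) = 4*(w + 6) = 4*(6 + w) = 24 + 4*w)
b = 98 (b = (24 + 4*8) + 42 = (24 + 32) + 42 = 56 + 42 = 98)
T(F, Q) = 135/43 + Q/86 (T(F, Q) = 2 - (Q + 98)/(-6 - 80) = 2 - (98 + Q)/(-86) = 2 - (98 + Q)*(-1)/86 = 2 - (-49/43 - Q/86) = 2 + (49/43 + Q/86) = 135/43 + Q/86)
T(-5*n(7), 205)/(-40235) - 1*42163/46340 = (135/43 + (1/86)*205)/(-40235) - 1*42163/46340 = (135/43 + 205/86)*(-1/40235) - 42163*1/46340 = (475/86)*(-1/40235) - 42163/46340 = -95/692042 - 42163/46340 = -14591484573/16034613140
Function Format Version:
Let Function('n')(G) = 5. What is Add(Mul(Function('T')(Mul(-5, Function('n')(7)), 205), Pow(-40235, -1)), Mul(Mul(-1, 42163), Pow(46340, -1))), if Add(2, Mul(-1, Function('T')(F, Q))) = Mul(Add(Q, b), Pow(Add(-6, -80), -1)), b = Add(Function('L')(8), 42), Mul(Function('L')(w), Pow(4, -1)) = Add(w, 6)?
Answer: Rational(-14591484573, 16034613140) ≈ -0.91000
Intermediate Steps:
Function('L')(w) = Add(24, Mul(4, w)) (Function('L')(w) = Mul(4, Add(w, 6)) = Mul(4, Add(6, w)) = Add(24, Mul(4, w)))
b = 98 (b = Add(Add(24, Mul(4, 8)), 42) = Add(Add(24, 32), 42) = Add(56, 42) = 98)
Function('T')(F, Q) = Add(Rational(135, 43), Mul(Rational(1, 86), Q)) (Function('T')(F, Q) = Add(2, Mul(-1, Mul(Add(Q, 98), Pow(Add(-6, -80), -1)))) = Add(2, Mul(-1, Mul(Add(98, Q), Pow(-86, -1)))) = Add(2, Mul(-1, Mul(Add(98, Q), Rational(-1, 86)))) = Add(2, Mul(-1, Add(Rational(-49, 43), Mul(Rational(-1, 86), Q)))) = Add(2, Add(Rational(49, 43), Mul(Rational(1, 86), Q))) = Add(Rational(135, 43), Mul(Rational(1, 86), Q)))
Add(Mul(Function('T')(Mul(-5, Function('n')(7)), 205), Pow(-40235, -1)), Mul(Mul(-1, 42163), Pow(46340, -1))) = Add(Mul(Add(Rational(135, 43), Mul(Rational(1, 86), 205)), Pow(-40235, -1)), Mul(Mul(-1, 42163), Pow(46340, -1))) = Add(Mul(Add(Rational(135, 43), Rational(205, 86)), Rational(-1, 40235)), Mul(-42163, Rational(1, 46340))) = Add(Mul(Rational(475, 86), Rational(-1, 40235)), Rational(-42163, 46340)) = Add(Rational(-95, 692042), Rational(-42163, 46340)) = Rational(-14591484573, 16034613140)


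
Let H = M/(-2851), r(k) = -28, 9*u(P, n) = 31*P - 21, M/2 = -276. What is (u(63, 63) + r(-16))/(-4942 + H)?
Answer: -159656/4226727 ≈ -0.037773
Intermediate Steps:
M = -552 (M = 2*(-276) = -552)
u(P, n) = -7/3 + 31*P/9 (u(P, n) = (31*P - 21)/9 = (-21 + 31*P)/9 = -7/3 + 31*P/9)
H = 552/2851 (H = -552/(-2851) = -552*(-1/2851) = 552/2851 ≈ 0.19362)
(u(63, 63) + r(-16))/(-4942 + H) = ((-7/3 + (31/9)*63) - 28)/(-4942 + 552/2851) = ((-7/3 + 217) - 28)/(-14089090/2851) = (644/3 - 28)*(-2851/14089090) = (560/3)*(-2851/14089090) = -159656/4226727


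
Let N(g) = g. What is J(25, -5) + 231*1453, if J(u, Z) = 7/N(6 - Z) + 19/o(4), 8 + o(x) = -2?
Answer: 36920591/110 ≈ 3.3564e+5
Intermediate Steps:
o(x) = -10 (o(x) = -8 - 2 = -10)
J(u, Z) = -19/10 + 7/(6 - Z) (J(u, Z) = 7/(6 - Z) + 19/(-10) = 7/(6 - Z) + 19*(-⅒) = 7/(6 - Z) - 19/10 = -19/10 + 7/(6 - Z))
J(25, -5) + 231*1453 = (44 - 19*(-5))/(10*(-6 - 5)) + 231*1453 = (⅒)*(44 + 95)/(-11) + 335643 = (⅒)*(-1/11)*139 + 335643 = -139/110 + 335643 = 36920591/110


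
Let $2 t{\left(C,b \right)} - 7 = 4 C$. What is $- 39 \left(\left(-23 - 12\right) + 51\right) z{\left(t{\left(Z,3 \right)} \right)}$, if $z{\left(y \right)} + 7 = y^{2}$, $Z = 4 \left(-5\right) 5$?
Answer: $-24089676$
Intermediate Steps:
$Z = -100$ ($Z = \left(-20\right) 5 = -100$)
$t{\left(C,b \right)} = \frac{7}{2} + 2 C$ ($t{\left(C,b \right)} = \frac{7}{2} + \frac{4 C}{2} = \frac{7}{2} + 2 C$)
$z{\left(y \right)} = -7 + y^{2}$
$- 39 \left(\left(-23 - 12\right) + 51\right) z{\left(t{\left(Z,3 \right)} \right)} = - 39 \left(\left(-23 - 12\right) + 51\right) \left(-7 + \left(\frac{7}{2} + 2 \left(-100\right)\right)^{2}\right) = - 39 \left(-35 + 51\right) \left(-7 + \left(\frac{7}{2} - 200\right)^{2}\right) = \left(-39\right) 16 \left(-7 + \left(- \frac{393}{2}\right)^{2}\right) = - 624 \left(-7 + \frac{154449}{4}\right) = \left(-624\right) \frac{154421}{4} = -24089676$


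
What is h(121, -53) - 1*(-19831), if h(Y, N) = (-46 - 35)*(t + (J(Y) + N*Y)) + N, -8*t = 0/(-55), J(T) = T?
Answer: 529430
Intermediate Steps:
t = 0 (t = -0/(-55) = -0*(-1)/55 = -1/8*0 = 0)
h(Y, N) = N - 81*Y - 81*N*Y (h(Y, N) = (-46 - 35)*(0 + (Y + N*Y)) + N = -81*(Y + N*Y) + N = (-81*Y - 81*N*Y) + N = N - 81*Y - 81*N*Y)
h(121, -53) - 1*(-19831) = (-53 - 81*121 - 81*(-53)*121) - 1*(-19831) = (-53 - 9801 + 519453) + 19831 = 509599 + 19831 = 529430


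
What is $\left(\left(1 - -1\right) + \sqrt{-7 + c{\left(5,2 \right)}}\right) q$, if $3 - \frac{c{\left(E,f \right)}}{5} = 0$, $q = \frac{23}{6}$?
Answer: $\frac{23}{3} + \frac{23 \sqrt{2}}{3} \approx 18.509$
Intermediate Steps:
$q = \frac{23}{6}$ ($q = 23 \cdot \frac{1}{6} = \frac{23}{6} \approx 3.8333$)
$c{\left(E,f \right)} = 15$ ($c{\left(E,f \right)} = 15 - 0 = 15 + 0 = 15$)
$\left(\left(1 - -1\right) + \sqrt{-7 + c{\left(5,2 \right)}}\right) q = \left(\left(1 - -1\right) + \sqrt{-7 + 15}\right) \frac{23}{6} = \left(\left(1 + 1\right) + \sqrt{8}\right) \frac{23}{6} = \left(2 + 2 \sqrt{2}\right) \frac{23}{6} = \frac{23}{3} + \frac{23 \sqrt{2}}{3}$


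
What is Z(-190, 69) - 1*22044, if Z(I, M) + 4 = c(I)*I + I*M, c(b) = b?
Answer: 942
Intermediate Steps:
Z(I, M) = -4 + I**2 + I*M (Z(I, M) = -4 + (I*I + I*M) = -4 + (I**2 + I*M) = -4 + I**2 + I*M)
Z(-190, 69) - 1*22044 = (-4 + (-190)**2 - 190*69) - 1*22044 = (-4 + 36100 - 13110) - 22044 = 22986 - 22044 = 942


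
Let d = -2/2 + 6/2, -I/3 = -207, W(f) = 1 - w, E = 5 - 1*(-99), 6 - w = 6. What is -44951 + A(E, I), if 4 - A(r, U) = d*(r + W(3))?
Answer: -45157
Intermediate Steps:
w = 0 (w = 6 - 1*6 = 6 - 6 = 0)
E = 104 (E = 5 + 99 = 104)
W(f) = 1 (W(f) = 1 - 1*0 = 1 + 0 = 1)
I = 621 (I = -3*(-207) = 621)
d = 2 (d = -2*½ + 6*(½) = -1 + 3 = 2)
A(r, U) = 2 - 2*r (A(r, U) = 4 - 2*(r + 1) = 4 - 2*(1 + r) = 4 - (2 + 2*r) = 4 + (-2 - 2*r) = 2 - 2*r)
-44951 + A(E, I) = -44951 + (2 - 2*104) = -44951 + (2 - 208) = -44951 - 206 = -45157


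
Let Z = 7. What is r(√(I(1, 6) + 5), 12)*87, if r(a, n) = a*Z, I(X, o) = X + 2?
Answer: 1218*√2 ≈ 1722.5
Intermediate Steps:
I(X, o) = 2 + X
r(a, n) = 7*a (r(a, n) = a*7 = 7*a)
r(√(I(1, 6) + 5), 12)*87 = (7*√((2 + 1) + 5))*87 = (7*√(3 + 5))*87 = (7*√8)*87 = (7*(2*√2))*87 = (14*√2)*87 = 1218*√2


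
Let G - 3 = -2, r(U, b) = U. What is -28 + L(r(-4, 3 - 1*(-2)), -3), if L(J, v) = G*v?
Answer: -31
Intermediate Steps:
G = 1 (G = 3 - 2 = 1)
L(J, v) = v (L(J, v) = 1*v = v)
-28 + L(r(-4, 3 - 1*(-2)), -3) = -28 - 3 = -31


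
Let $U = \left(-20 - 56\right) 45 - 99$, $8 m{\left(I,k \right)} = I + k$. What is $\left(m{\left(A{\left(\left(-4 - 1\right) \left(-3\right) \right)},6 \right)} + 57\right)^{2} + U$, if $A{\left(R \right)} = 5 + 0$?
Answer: $- \frac{7127}{64} \approx -111.36$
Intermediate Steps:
$A{\left(R \right)} = 5$
$m{\left(I,k \right)} = \frac{I}{8} + \frac{k}{8}$ ($m{\left(I,k \right)} = \frac{I + k}{8} = \frac{I}{8} + \frac{k}{8}$)
$U = -3519$ ($U = \left(-20 - 56\right) 45 - 99 = \left(-76\right) 45 - 99 = -3420 - 99 = -3519$)
$\left(m{\left(A{\left(\left(-4 - 1\right) \left(-3\right) \right)},6 \right)} + 57\right)^{2} + U = \left(\left(\frac{1}{8} \cdot 5 + \frac{1}{8} \cdot 6\right) + 57\right)^{2} - 3519 = \left(\left(\frac{5}{8} + \frac{3}{4}\right) + 57\right)^{2} - 3519 = \left(\frac{11}{8} + 57\right)^{2} - 3519 = \left(\frac{467}{8}\right)^{2} - 3519 = \frac{218089}{64} - 3519 = - \frac{7127}{64}$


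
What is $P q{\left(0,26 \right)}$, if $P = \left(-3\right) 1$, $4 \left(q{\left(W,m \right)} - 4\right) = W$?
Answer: $-12$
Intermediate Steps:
$q{\left(W,m \right)} = 4 + \frac{W}{4}$
$P = -3$
$P q{\left(0,26 \right)} = - 3 \left(4 + \frac{1}{4} \cdot 0\right) = - 3 \left(4 + 0\right) = \left(-3\right) 4 = -12$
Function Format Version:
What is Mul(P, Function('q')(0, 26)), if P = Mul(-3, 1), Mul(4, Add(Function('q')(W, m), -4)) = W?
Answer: -12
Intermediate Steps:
Function('q')(W, m) = Add(4, Mul(Rational(1, 4), W))
P = -3
Mul(P, Function('q')(0, 26)) = Mul(-3, Add(4, Mul(Rational(1, 4), 0))) = Mul(-3, Add(4, 0)) = Mul(-3, 4) = -12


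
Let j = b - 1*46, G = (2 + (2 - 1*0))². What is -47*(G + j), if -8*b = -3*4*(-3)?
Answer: 3243/2 ≈ 1621.5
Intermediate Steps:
G = 16 (G = (2 + (2 + 0))² = (2 + 2)² = 4² = 16)
b = -9/2 (b = -(-3*4)*(-3)/8 = -(-3)*(-3)/2 = -⅛*36 = -9/2 ≈ -4.5000)
j = -101/2 (j = -9/2 - 1*46 = -9/2 - 46 = -101/2 ≈ -50.500)
-47*(G + j) = -47*(16 - 101/2) = -47*(-69/2) = 3243/2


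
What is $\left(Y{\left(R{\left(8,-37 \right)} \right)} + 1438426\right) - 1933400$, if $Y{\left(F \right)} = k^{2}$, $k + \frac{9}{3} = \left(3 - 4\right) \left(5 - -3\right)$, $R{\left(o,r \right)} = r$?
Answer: $-494853$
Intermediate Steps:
$k = -11$ ($k = -3 + \left(3 - 4\right) \left(5 - -3\right) = -3 - \left(5 + 3\right) = -3 - 8 = -11$)
$Y{\left(F \right)} = 121$ ($Y{\left(F \right)} = \left(-11\right)^{2} = 121$)
$\left(Y{\left(R{\left(8,-37 \right)} \right)} + 1438426\right) - 1933400 = \left(121 + 1438426\right) - 1933400 = 1438547 - 1933400 = -494853$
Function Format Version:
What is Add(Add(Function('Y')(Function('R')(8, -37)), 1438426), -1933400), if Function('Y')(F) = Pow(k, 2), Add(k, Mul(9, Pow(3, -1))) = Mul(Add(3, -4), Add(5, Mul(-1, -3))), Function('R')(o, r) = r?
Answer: -494853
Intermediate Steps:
k = -11 (k = Add(-3, Mul(Add(3, -4), Add(5, Mul(-1, -3)))) = Add(-3, Mul(-1, Add(5, 3))) = Add(-3, Mul(-1, 8)) = Add(-3, -8) = -11)
Function('Y')(F) = 121 (Function('Y')(F) = Pow(-11, 2) = 121)
Add(Add(Function('Y')(Function('R')(8, -37)), 1438426), -1933400) = Add(Add(121, 1438426), -1933400) = Add(1438547, -1933400) = -494853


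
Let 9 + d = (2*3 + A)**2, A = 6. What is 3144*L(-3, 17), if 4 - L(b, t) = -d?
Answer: 437016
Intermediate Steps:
d = 135 (d = -9 + (2*3 + 6)**2 = -9 + (6 + 6)**2 = -9 + 12**2 = -9 + 144 = 135)
L(b, t) = 139 (L(b, t) = 4 - (-1)*135 = 4 - 1*(-135) = 4 + 135 = 139)
3144*L(-3, 17) = 3144*139 = 437016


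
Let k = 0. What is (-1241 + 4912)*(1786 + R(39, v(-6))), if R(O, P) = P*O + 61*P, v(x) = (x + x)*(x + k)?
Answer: 32987606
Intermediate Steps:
v(x) = 2*x**2 (v(x) = (x + x)*(x + 0) = (2*x)*x = 2*x**2)
R(O, P) = 61*P + O*P (R(O, P) = O*P + 61*P = 61*P + O*P)
(-1241 + 4912)*(1786 + R(39, v(-6))) = (-1241 + 4912)*(1786 + (2*(-6)**2)*(61 + 39)) = 3671*(1786 + (2*36)*100) = 3671*(1786 + 72*100) = 3671*(1786 + 7200) = 3671*8986 = 32987606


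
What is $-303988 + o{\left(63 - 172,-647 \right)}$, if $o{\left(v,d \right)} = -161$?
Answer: $-304149$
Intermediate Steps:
$-303988 + o{\left(63 - 172,-647 \right)} = -303988 - 161 = -304149$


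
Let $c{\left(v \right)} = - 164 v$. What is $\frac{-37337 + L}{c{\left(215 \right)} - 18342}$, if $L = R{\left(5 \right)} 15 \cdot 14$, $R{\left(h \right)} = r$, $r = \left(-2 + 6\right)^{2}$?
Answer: $\frac{33977}{53602} \approx 0.63388$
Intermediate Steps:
$r = 16$ ($r = 4^{2} = 16$)
$R{\left(h \right)} = 16$
$L = 3360$ ($L = 16 \cdot 15 \cdot 14 = 240 \cdot 14 = 3360$)
$\frac{-37337 + L}{c{\left(215 \right)} - 18342} = \frac{-37337 + 3360}{\left(-164\right) 215 - 18342} = - \frac{33977}{-35260 - 18342} = - \frac{33977}{-53602} = \left(-33977\right) \left(- \frac{1}{53602}\right) = \frac{33977}{53602}$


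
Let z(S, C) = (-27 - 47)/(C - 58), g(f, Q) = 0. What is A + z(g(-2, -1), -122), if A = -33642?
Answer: -3027743/90 ≈ -33642.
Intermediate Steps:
z(S, C) = -74/(-58 + C)
A + z(g(-2, -1), -122) = -33642 - 74/(-58 - 122) = -33642 - 74/(-180) = -33642 - 74*(-1/180) = -33642 + 37/90 = -3027743/90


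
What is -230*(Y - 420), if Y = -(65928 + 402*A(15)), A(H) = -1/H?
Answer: 15253876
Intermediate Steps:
Y = -329506/5 (Y = -402/(1/(-1/15 + 164)) = -402/(1/(2459/15)) = -402/15/2459 = -402*2459/15 = -329506/5 ≈ -65901.)
-230*(Y - 420) = -230*(-329506/5 - 420) = -230*(-331606)/5 = -1*(-15253876) = 15253876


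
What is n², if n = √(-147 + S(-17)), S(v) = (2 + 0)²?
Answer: -143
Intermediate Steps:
S(v) = 4 (S(v) = 2² = 4)
n = I*√143 (n = √(-147 + 4) = √(-143) = I*√143 ≈ 11.958*I)
n² = (I*√143)² = -143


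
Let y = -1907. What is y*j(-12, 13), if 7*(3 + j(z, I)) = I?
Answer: 15256/7 ≈ 2179.4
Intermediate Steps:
j(z, I) = -3 + I/7
y*j(-12, 13) = -1907*(-3 + (⅐)*13) = -1907*(-3 + 13/7) = -1907*(-8/7) = 15256/7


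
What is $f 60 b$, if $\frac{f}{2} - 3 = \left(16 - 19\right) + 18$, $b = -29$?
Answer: $-62640$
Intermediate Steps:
$f = 36$ ($f = 6 + 2 \left(\left(16 - 19\right) + 18\right) = 6 + 2 \left(-3 + 18\right) = 6 + 2 \cdot 15 = 6 + 30 = 36$)
$f 60 b = 36 \cdot 60 \left(-29\right) = 2160 \left(-29\right) = -62640$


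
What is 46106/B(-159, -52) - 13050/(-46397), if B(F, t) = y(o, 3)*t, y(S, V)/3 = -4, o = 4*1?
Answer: 82589357/1113528 ≈ 74.169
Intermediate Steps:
o = 4
y(S, V) = -12 (y(S, V) = 3*(-4) = -12)
B(F, t) = -12*t
46106/B(-159, -52) - 13050/(-46397) = 46106/((-12*(-52))) - 13050/(-46397) = 46106/624 - 13050*(-1/46397) = 46106*(1/624) + 13050/46397 = 23053/312 + 13050/46397 = 82589357/1113528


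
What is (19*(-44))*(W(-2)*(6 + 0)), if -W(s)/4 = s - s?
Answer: 0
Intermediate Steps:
W(s) = 0 (W(s) = -4*(s - s) = -4*0 = 0)
(19*(-44))*(W(-2)*(6 + 0)) = (19*(-44))*(0*(6 + 0)) = -0*6 = -836*0 = 0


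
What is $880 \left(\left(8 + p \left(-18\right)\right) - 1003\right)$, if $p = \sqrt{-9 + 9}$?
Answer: $-875600$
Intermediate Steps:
$p = 0$ ($p = \sqrt{0} = 0$)
$880 \left(\left(8 + p \left(-18\right)\right) - 1003\right) = 880 \left(\left(8 + 0 \left(-18\right)\right) - 1003\right) = 880 \left(\left(8 + 0\right) - 1003\right) = 880 \left(8 - 1003\right) = 880 \left(-995\right) = -875600$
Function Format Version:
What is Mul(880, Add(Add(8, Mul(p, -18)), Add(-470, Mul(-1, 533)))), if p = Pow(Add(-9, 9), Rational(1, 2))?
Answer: -875600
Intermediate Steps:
p = 0 (p = Pow(0, Rational(1, 2)) = 0)
Mul(880, Add(Add(8, Mul(p, -18)), Add(-470, Mul(-1, 533)))) = Mul(880, Add(Add(8, Mul(0, -18)), Add(-470, Mul(-1, 533)))) = Mul(880, Add(Add(8, 0), Add(-470, -533))) = Mul(880, Add(8, -1003)) = Mul(880, -995) = -875600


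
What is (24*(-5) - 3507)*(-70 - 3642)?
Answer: 13463424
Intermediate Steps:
(24*(-5) - 3507)*(-70 - 3642) = (-120 - 3507)*(-3712) = -3627*(-3712) = 13463424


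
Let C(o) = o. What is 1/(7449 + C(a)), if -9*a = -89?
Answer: 9/67130 ≈ 0.00013407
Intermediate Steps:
a = 89/9 (a = -⅑*(-89) = 89/9 ≈ 9.8889)
1/(7449 + C(a)) = 1/(7449 + 89/9) = 1/(67130/9) = 9/67130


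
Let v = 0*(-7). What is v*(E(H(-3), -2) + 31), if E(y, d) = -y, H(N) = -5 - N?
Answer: 0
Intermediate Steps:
v = 0
v*(E(H(-3), -2) + 31) = 0*(-(-5 - 1*(-3)) + 31) = 0*(-(-5 + 3) + 31) = 0*(-1*(-2) + 31) = 0*(2 + 31) = 0*33 = 0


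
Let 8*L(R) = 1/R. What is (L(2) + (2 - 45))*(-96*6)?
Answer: 24732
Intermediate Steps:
L(R) = 1/(8*R)
(L(2) + (2 - 45))*(-96*6) = ((⅛)/2 + (2 - 45))*(-96*6) = ((⅛)*(½) - 43)*(-576) = (1/16 - 43)*(-576) = -687/16*(-576) = 24732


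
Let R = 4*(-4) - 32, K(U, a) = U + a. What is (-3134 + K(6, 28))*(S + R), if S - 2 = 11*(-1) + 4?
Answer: 164300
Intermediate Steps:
S = -5 (S = 2 + (11*(-1) + 4) = 2 + (-11 + 4) = 2 - 7 = -5)
R = -48 (R = -16 - 32 = -48)
(-3134 + K(6, 28))*(S + R) = (-3134 + (6 + 28))*(-5 - 48) = (-3134 + 34)*(-53) = -3100*(-53) = 164300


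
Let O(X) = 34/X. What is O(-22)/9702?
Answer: -17/106722 ≈ -0.00015929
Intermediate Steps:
O(-22)/9702 = (34/(-22))/9702 = (34*(-1/22))*(1/9702) = -17/11*1/9702 = -17/106722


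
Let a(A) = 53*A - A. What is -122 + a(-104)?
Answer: -5530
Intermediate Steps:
a(A) = 52*A
-122 + a(-104) = -122 + 52*(-104) = -122 - 5408 = -5530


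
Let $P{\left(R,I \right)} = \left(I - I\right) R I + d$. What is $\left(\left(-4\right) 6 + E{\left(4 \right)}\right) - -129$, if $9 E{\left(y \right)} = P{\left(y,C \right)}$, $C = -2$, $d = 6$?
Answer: $\frac{317}{3} \approx 105.67$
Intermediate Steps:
$P{\left(R,I \right)} = 6$ ($P{\left(R,I \right)} = \left(I - I\right) R I + 6 = 0 R I + 6 = 0 I + 6 = 0 + 6 = 6$)
$E{\left(y \right)} = \frac{2}{3}$ ($E{\left(y \right)} = \frac{1}{9} \cdot 6 = \frac{2}{3}$)
$\left(\left(-4\right) 6 + E{\left(4 \right)}\right) - -129 = \left(\left(-4\right) 6 + \frac{2}{3}\right) - -129 = \left(-24 + \frac{2}{3}\right) + 129 = - \frac{70}{3} + 129 = \frac{317}{3}$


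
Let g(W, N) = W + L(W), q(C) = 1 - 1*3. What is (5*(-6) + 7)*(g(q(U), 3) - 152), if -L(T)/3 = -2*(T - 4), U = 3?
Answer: 4370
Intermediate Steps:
L(T) = -24 + 6*T (L(T) = -(-6)*(T - 4) = -(-6)*(-4 + T) = -3*(8 - 2*T) = -24 + 6*T)
q(C) = -2 (q(C) = 1 - 3 = -2)
g(W, N) = -24 + 7*W (g(W, N) = W + (-24 + 6*W) = -24 + 7*W)
(5*(-6) + 7)*(g(q(U), 3) - 152) = (5*(-6) + 7)*((-24 + 7*(-2)) - 152) = (-30 + 7)*((-24 - 14) - 152) = -23*(-38 - 152) = -23*(-190) = 4370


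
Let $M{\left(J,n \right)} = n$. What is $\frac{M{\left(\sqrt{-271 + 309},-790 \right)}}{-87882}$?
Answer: $\frac{395}{43941} \approx 0.0089893$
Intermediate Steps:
$\frac{M{\left(\sqrt{-271 + 309},-790 \right)}}{-87882} = - \frac{790}{-87882} = \left(-790\right) \left(- \frac{1}{87882}\right) = \frac{395}{43941}$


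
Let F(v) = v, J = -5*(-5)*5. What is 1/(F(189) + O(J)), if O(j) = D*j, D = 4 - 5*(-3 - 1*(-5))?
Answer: -1/561 ≈ -0.0017825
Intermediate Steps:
D = -6 (D = 4 - 5*(-3 + 5) = 4 - 5*2 = 4 - 10 = -6)
J = 125 (J = 25*5 = 125)
O(j) = -6*j
1/(F(189) + O(J)) = 1/(189 - 6*125) = 1/(189 - 750) = 1/(-561) = -1/561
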